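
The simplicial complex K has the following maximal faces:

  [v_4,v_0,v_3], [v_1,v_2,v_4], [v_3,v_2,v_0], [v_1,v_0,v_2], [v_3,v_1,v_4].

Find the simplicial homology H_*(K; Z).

Take the total order v_0 < v_1 < v_2 < v_3 < v_4 on the vertex set. Then K (dimension 2) consists of the simplices:

  0-simplices (5): [v_0], [v_1], [v_2], [v_3], [v_4]
  1-simplices (10): [v_0,v_1], [v_0,v_2], [v_0,v_3], [v_0,v_4], [v_1,v_2], [v_1,v_3], [v_1,v_4], [v_2,v_3], [v_2,v_4], [v_3,v_4]
  2-simplices (5): [v_0,v_1,v_2], [v_0,v_2,v_3], [v_0,v_3,v_4], [v_1,v_2,v_4], [v_1,v_3,v_4]

Hence C_0 ≅ Z^5, C_1 ≅ Z^10, C_2 ≅ Z^5.

The boundary map ∂_1: C_1 → C_0 sends each edge [p,q] (with p < q) to q − p.
The 5×10 boundary matrix has rank 4 and Smith normal form diag(1,1,1,1).

Boundary ∂_2: C_2 → C_1 sends each 2-simplex [p,q,r] to [q,r] − [p,r] + [p,q]. For instance
  ∂[v_0,v_2,v_3] = [v_2,v_3] − [v_0,v_3] + [v_0,v_2],
  ∂[v_1,v_2,v_4] = [v_2,v_4] − [v_1,v_4] + [v_1,v_2].
As a 10×5 matrix over Z this has rank 5, with invariant factors (1,1,1,1,1).

Reading off H_k = ker ∂_k / im ∂_{k+1}:

  H_0: rank C_0 − rank ∂_1 = 5 − 4 = 1, and the invariant factors of ∂_1 are all 1, so H_0 = Z.
  H_1: rank ker ∂_1 − rank ∂_2 = (10 − 4) − 5 = 1, and the invariant factors of ∂_2 are all 1, so H_1 = Z.
  H_2: rank ker ∂_2 − rank ∂_3 = (5 − 5) − 0 = 0, and there is no ∂_3, so H_2 = 0.

As a check, the Euler characteristic is 5 − 10 + 5 = 0, which agrees with 1 − 1 + 0 = 0.

H_0 ≅ Z,  H_1 ≅ Z,  H_2 = 0.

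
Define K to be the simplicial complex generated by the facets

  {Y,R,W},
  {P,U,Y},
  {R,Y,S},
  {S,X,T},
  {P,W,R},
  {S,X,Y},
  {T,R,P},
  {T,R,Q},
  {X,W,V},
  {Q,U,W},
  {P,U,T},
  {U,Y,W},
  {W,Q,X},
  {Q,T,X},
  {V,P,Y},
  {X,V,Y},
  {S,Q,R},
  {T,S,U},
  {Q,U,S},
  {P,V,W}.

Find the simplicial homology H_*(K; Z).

Take the total order P < Q < R < S < T < U < V < W < X < Y on the vertex set. Then K (dimension 2) consists of the simplices:

  0-simplices (10): P, Q, R, S, T, U, V, W, X, Y
  1-simplices (30): PR, PT, PU, PV, PW, PY, QR, QS, QT, QU, QW, QX, RS, RT, RW, RY, ST, SU, SX, SY, TU, TX, UW, UY, VW, VX, VY, WX, WY, XY
  2-simplices (20): PRT, PRW, PTU, PUY, PVW, PVY, QRS, QRT, QSU, QTX, QUW, QWX, RSY, RWY, STU, STX, SXY, UWY, VWX, VXY

giving chain groups C_0 ≅ Z^10, C_1 ≅ Z^30, C_2 ≅ Z^20.

∂_1: C_1 → C_0 is given by ∂[p,q] = [q] − [p].
The 10×30 boundary matrix has rank 9 and Smith normal form diag(1,1,1,1,1,1,1,1,1).

∂_2: C_2 → C_1 maps a triangle to the signed sum of its edges. For instance
  ∂QTX = TX − QX + QT,
  ∂SXY = XY − SY + SX.
The resulting 30×20 matrix has rank 20, and its Smith normal form has invariant factors (1,1,1,1,1,1,1,1,1,1,1,1,1,1,1,1,1,1,1,2).

Reading off H_k = ker ∂_k / im ∂_{k+1}:

  H_0: rank C_0 − rank ∂_1 = 10 − 9 = 1, and the invariant factors of ∂_1 are all 1, so H_0 = Z.
  H_1: rank ker ∂_1 − rank ∂_2 = (30 − 9) − 20 = 1, and ∂_2 has invariant factor 2 > 1, so H_1 = Z ⊕ Z/2Z.
  H_2: rank ker ∂_2 − rank ∂_3 = (20 − 20) − 0 = 0, and there is no ∂_3, so H_2 = 0.

As a check, the Euler characteristic is 10 − 30 + 20 = 0, which agrees with 1 − 1 + 0 = 0.
(K is a triangulation of the Klein bottle.)

H_0 ≅ Z,  H_1 ≅ Z ⊕ Z/2Z,  H_2 = 0.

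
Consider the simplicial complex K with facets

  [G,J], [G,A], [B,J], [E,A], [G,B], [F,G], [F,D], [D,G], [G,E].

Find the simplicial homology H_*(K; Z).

H_0 = Z,  H_1 = Z^3.

Order the vertices as A < B < D < E < F < G < J. Listing each simplex with vertices in this order, K has dimension 1 with simplices:

  0-simplices (7): A, B, D, E, F, G, J
  1-simplices (9): AE, AG, BG, BJ, DF, DG, EG, FG, GJ

so the chain groups are C_0 ≅ Z^7, C_1 ≅ Z^9.

∂_1: C_1 → C_0 is given by ∂[p,q] = [q] − [p].
This gives a 7×9 integer matrix of rank 6; reducing to Smith normal form yields diagonal entries (1,1,1,1,1,1).

Computing H_k = (kernel of ∂_k) / (image of ∂_{k+1}):

  H_0: rank C_0 − rank ∂_1 = 7 − 6 = 1, and the invariant factors of ∂_1 are all 1, so H_0 ≅ Z.
  H_1: rank ker ∂_1 − rank ∂_2 = (9 − 6) − 0 = 3, and there is no ∂_2, so H_1 ≅ Z^3.

As a check, the Euler characteristic is 7 − 9 = -2, which agrees with 1 − 3 = -2.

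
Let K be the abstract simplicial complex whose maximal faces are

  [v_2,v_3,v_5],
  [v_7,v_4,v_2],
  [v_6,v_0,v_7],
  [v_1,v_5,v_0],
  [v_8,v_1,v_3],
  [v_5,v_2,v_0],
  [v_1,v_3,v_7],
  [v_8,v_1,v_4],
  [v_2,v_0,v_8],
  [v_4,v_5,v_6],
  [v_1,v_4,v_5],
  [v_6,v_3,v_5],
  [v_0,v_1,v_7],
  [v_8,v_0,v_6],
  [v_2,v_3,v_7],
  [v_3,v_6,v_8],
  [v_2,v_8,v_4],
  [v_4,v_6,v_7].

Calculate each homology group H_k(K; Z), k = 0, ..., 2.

Take the total order v_0 < v_1 < v_2 < v_3 < v_4 < v_5 < v_6 < v_7 < v_8 on the vertex set. Then K (dimension 2) consists of the simplices:

  0-simplices (9): [v_0], [v_1], [v_2], [v_3], [v_4], [v_5], [v_6], [v_7], [v_8]
  1-simplices (27): (27 of them)
  2-simplices (18): (18 of them)

Hence C_0 ≅ Z^9, C_1 ≅ Z^27, C_2 ≅ Z^18.

∂_1: C_1 → C_0 is given by ∂[p,q] = [q] − [p]. For instance
  ∂[v_0,v_7] = [v_7] − [v_0].
This gives a 9×27 integer matrix of rank 8; reducing to Smith normal form yields diagonal entries (1,1,1,1,1,1,1,1).

Boundary ∂_2: C_2 → C_1 acts by ∂[p,q,r] = [q,r] − [p,r] + [p,q]. For instance
  ∂[v_1,v_4,v_8] = [v_4,v_8] − [v_1,v_8] + [v_1,v_4],
  ∂[v_1,v_3,v_8] = [v_3,v_8] − [v_1,v_8] + [v_1,v_3].
This gives a 27×18 integer matrix of rank 17; reducing to Smith normal form yields diagonal entries (1,1,1,1,1,1,1,1,1,1,1,1,1,1,1,1,1).

From H_k ≅ ker(∂_k) / im(∂_{k+1}) we obtain:

  H_0: rank C_0 − rank ∂_1 = 9 − 8 = 1, and the invariant factors of ∂_1 are all 1, so H_0 ≅ Z.
  H_1: rank ker ∂_1 − rank ∂_2 = (27 − 8) − 17 = 2, and the invariant factors of ∂_2 are all 1, so H_1 ≅ Z^2.
  H_2: rank ker ∂_2 − rank ∂_3 = (18 − 17) − 0 = 1, and there is no ∂_3, so H_2 ≅ Z.

H_0 = Z,  H_1 = Z^2,  H_2 = Z.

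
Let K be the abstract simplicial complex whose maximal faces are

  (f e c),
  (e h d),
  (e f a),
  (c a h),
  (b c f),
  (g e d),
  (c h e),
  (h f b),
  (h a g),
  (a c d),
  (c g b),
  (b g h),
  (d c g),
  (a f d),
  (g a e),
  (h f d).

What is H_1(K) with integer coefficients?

We work with the vertex ordering a < b < c < d < e < f < g < h. The simplices of K, each written with vertices in increasing order, are:

  0-simplices (8): a, b, c, d, e, f, g, h
  1-simplices (24): ac, ad, ae, af, ag, ah, bc, bf, bg, bh, cd, ce, cf, cg, ch, de, df, dg, dh, ef, eg, eh, fh, gh
  2-simplices (16): acd, ach, adf, aef, aeg, agh, bcf, bcg, bfh, bgh, cdg, cef, ceh, deg, deh, dfh

so the chain groups are C_0 ≅ Z^8, C_1 ≅ Z^24, C_2 ≅ Z^16.

The boundary map ∂_1: C_1 → C_0 maps an edge to its endpoints' difference, ∂[p,q] = q − p.
The resulting 8×24 matrix has rank 7, and its Smith normal form has invariant factors (1,1,1,1,1,1,1).

Boundary ∂_2: C_2 → C_1 maps a triangle to the signed sum of its edges. For instance
  ∂agh = gh − ah + ag,
  ∂ceh = eh − ch + ce.
The 24×16 boundary matrix has rank 15 and Smith normal form diag(1,1,1,1,1,1,1,1,1,1,1,1,1,1,1).

Computing H_k = (kernel of ∂_k) / (image of ∂_{k+1}):

  H_1: rank ker ∂_1 − rank ∂_2 = (24 − 7) − 15 = 2, and the invariant factors of ∂_2 are all 1, so H_1 = Z^2.

(K is a triangulation of the torus T^2.)

H_1 ≅ Z^2.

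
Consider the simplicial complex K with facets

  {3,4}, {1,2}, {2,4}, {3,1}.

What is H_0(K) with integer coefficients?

Order the vertices as 1 < 2 < 3 < 4. Listing each simplex with vertices in this order, K has dimension 1 with simplices:

  0-simplices (4): [1], [2], [3], [4]
  1-simplices (4): [1,2], [1,3], [2,4], [3,4]

so the chain groups are C_0 ≅ Z^4, C_1 ≅ Z^4.

∂_1: C_1 → C_0 maps an edge to its endpoints' difference, ∂[p,q] = q − p. For instance
  ∂[3,4] = [4] − [3].
This gives a 4×4 integer matrix of rank 3; reducing to Smith normal form yields diagonal entries (1,1,1).

From H_k ≅ ker(∂_k) / im(∂_{k+1}) we obtain:

  H_0: rank C_0 − rank ∂_1 = 4 − 3 = 1, and the invariant factors of ∂_1 are all 1, so H_0 = Z.

H_0 = Z.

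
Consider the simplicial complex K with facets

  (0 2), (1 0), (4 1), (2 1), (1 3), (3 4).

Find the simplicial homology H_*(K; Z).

H_0 ≅ Z,  H_1 ≅ Z^2.

Take the total order 0 < 1 < 2 < 3 < 4 on the vertex set. Then K (dimension 1) consists of the simplices:

  0-simplices (5): [0], [1], [2], [3], [4]
  1-simplices (6): [0,1], [0,2], [1,2], [1,3], [1,4], [3,4]

giving chain groups C_0 ≅ Z^5, C_1 ≅ Z^6.

Boundary ∂_1: C_1 → C_0 sends each edge [p,q] (with p < q) to q − p. For instance
  ∂[1,2] = [2] − [1].
The 5×6 boundary matrix has rank 4 and Smith normal form diag(1,1,1,1).

From H_k ≅ ker(∂_k) / im(∂_{k+1}) we obtain:

  H_0: rank C_0 − rank ∂_1 = 5 − 4 = 1, and the invariant factors of ∂_1 are all 1, so H_0 = Z.
  H_1: rank ker ∂_1 − rank ∂_2 = (6 − 4) − 0 = 2, and there is no ∂_2, so H_1 = Z^2.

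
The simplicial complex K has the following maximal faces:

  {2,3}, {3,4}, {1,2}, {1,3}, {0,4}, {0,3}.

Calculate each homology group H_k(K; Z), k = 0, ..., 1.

H_0 ≅ Z,  H_1 ≅ Z^2.

We work with the vertex ordering 0 < 1 < 2 < 3 < 4. The simplices of K, each written with vertices in increasing order, are:

  0-simplices (5): [0], [1], [2], [3], [4]
  1-simplices (6): [0,3], [0,4], [1,2], [1,3], [2,3], [3,4]

so the chain groups are C_0 ≅ Z^5, C_1 ≅ Z^6.

Boundary ∂_1: C_1 → C_0 is given by ∂[p,q] = [q] − [p]. For instance
  ∂[1,3] = [3] − [1].
The resulting 5×6 matrix has rank 4, and its Smith normal form has invariant factors (1,1,1,1).

Now H_k = ker ∂_k / im ∂_{k+1}, so:

  H_0: rank C_0 − rank ∂_1 = 5 − 4 = 1, and the invariant factors of ∂_1 are all 1, so H_0 ≅ Z.
  H_1: rank ker ∂_1 − rank ∂_2 = (6 − 4) − 0 = 2, and there is no ∂_2, so H_1 ≅ Z^2.

As a check, the Euler characteristic is 5 − 6 = -1, which agrees with 1 − 2 = -1.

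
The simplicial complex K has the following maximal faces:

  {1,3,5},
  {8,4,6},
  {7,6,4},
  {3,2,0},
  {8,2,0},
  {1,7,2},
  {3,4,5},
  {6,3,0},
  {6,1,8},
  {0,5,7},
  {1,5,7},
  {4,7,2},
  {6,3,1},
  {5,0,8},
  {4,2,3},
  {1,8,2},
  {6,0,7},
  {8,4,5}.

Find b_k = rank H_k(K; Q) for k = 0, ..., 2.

b_0 = 1, b_1 = 2, b_2 = 1.

We work with the vertex ordering 0 < 1 < 2 < 3 < 4 < 5 < 6 < 7 < 8. The simplices of K, each written with vertices in increasing order, are:

  0-simplices (9): [0], [1], [2], [3], [4], [5], [6], [7], [8]
  1-simplices (27): (27 of them)
  2-simplices (18): [0,2,3], [0,2,8], [0,3,6], [0,5,7], [0,5,8], [0,6,7], [1,2,7], [1,2,8], [1,3,5], [1,3,6], [1,5,7], [1,6,8], [2,3,4], [2,4,7], [3,4,5], [4,5,8], [4,6,7], [4,6,8]

so the chain groups are C_0 ≅ Z^9, C_1 ≅ Z^27, C_2 ≅ Z^18.

∂_1: C_1 → C_0 sends each edge [p,q] (with p < q) to q − p. For instance
  ∂[4,8] = [8] − [4].
The 9×27 boundary matrix has rank 8 and Smith normal form diag(1,1,1,1,1,1,1,1).

Boundary ∂_2: C_2 → C_1 sends each 2-simplex [p,q,r] to [q,r] − [p,r] + [p,q]. For instance
  ∂[1,5,7] = [5,7] − [1,7] + [1,5],
  ∂[1,2,7] = [2,7] − [1,7] + [1,2].
The resulting 27×18 matrix has rank 17, and its Smith normal form has invariant factors (1,1,1,1,1,1,1,1,1,1,1,1,1,1,1,1,1).

From H_k ≅ ker(∂_k) / im(∂_{k+1}) we obtain:

  H_0: rank C_0 − rank ∂_1 = 9 − 8 = 1, and the invariant factors of ∂_1 are all 1, so H_0 ≅ Z.
  H_1: rank ker ∂_1 − rank ∂_2 = (27 − 8) − 17 = 2, and the invariant factors of ∂_2 are all 1, so H_1 ≅ Z^2.
  H_2: rank ker ∂_2 − rank ∂_3 = (18 − 17) − 0 = 1, and there is no ∂_3, so H_2 ≅ Z.

As a check, the Euler characteristic is 9 − 27 + 18 = 0, which agrees with 1 − 2 + 1 = 0.

Hence the Betti numbers are b_0 = 1, b_1 = 2, b_2 = 1.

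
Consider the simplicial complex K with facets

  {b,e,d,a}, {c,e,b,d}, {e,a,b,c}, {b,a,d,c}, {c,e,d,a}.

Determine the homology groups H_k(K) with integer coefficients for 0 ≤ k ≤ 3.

We work with the vertex ordering a < b < c < d < e. The simplices of K, each written with vertices in increasing order, are:

  0-simplices (5): a, b, c, d, e
  1-simplices (10): ab, ac, ad, ae, bc, bd, be, cd, ce, de
  2-simplices (10): abc, abd, abe, acd, ace, ade, bcd, bce, bde, cde
  3-simplices (5): abcd, abce, abde, acde, bcde

giving chain groups C_0 ≅ Z^5, C_1 ≅ Z^10, C_2 ≅ Z^10, C_3 ≅ Z^5.

The boundary map ∂_1: C_1 → C_0 sends each edge [p,q] (with p < q) to q − p.
The 5×10 boundary matrix has rank 4 and Smith normal form diag(1,1,1,1).

The boundary map ∂_2: C_2 → C_1 acts by ∂[p,q,r] = [q,r] − [p,r] + [p,q]. For instance
  ∂abd = bd − ad + ab,
  ∂abe = be − ae + ab.
This gives a 10×10 integer matrix of rank 6; reducing to Smith normal form yields diagonal entries (1,1,1,1,1,1).

Boundary ∂_3: C_3 → C_2 sends each 3-simplex σ to the alternating sum Σ_i (−1)^i (σ with its i-th vertex removed). For instance
  ∂abde = bde − ade + abe − abd,
  ∂abce = bce − ace + abe − abc.
The 10×5 boundary matrix has rank 4 and Smith normal form diag(1,1,1,1).

From H_k ≅ ker(∂_k) / im(∂_{k+1}) we obtain:

  H_0: rank C_0 − rank ∂_1 = 5 − 4 = 1, and the invariant factors of ∂_1 are all 1, so H_0 = Z.
  H_1: rank ker ∂_1 − rank ∂_2 = (10 − 4) − 6 = 0, and the invariant factors of ∂_2 are all 1, so H_1 = 0.
  H_2: rank ker ∂_2 − rank ∂_3 = (10 − 6) − 4 = 0, and the invariant factors of ∂_3 are all 1, so H_2 = 0.
  H_3: rank ker ∂_3 − rank ∂_4 = (5 − 4) − 0 = 1, and there is no ∂_4, so H_3 = Z.

As a check, the Euler characteristic is 5 − 10 + 10 − 5 = 0, which agrees with 1 − 0 + 0 − 1 = 0.

H_0 ≅ Z,  H_1 = 0,  H_2 = 0,  H_3 ≅ Z.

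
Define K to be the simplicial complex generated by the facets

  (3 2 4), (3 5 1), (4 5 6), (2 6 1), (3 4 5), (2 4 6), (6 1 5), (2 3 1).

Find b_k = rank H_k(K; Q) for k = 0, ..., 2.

b_0 = 1, b_1 = 0, b_2 = 1.

Order the vertices as 1 < 2 < 3 < 4 < 5 < 6. Listing each simplex with vertices in this order, K has dimension 2 with simplices:

  0-simplices (6): [1], [2], [3], [4], [5], [6]
  1-simplices (12): [1,2], [1,3], [1,5], [1,6], [2,3], [2,4], [2,6], [3,4], [3,5], [4,5], [4,6], [5,6]
  2-simplices (8): [1,2,3], [1,2,6], [1,3,5], [1,5,6], [2,3,4], [2,4,6], [3,4,5], [4,5,6]

Hence C_0 ≅ Z^6, C_1 ≅ Z^12, C_2 ≅ Z^8.

Boundary ∂_1: C_1 → C_0 sends each edge [p,q] (with p < q) to q − p.
The resulting 6×12 matrix has rank 5, and its Smith normal form has invariant factors (1,1,1,1,1).

∂_2: C_2 → C_1 maps a triangle to the signed sum of its edges. For instance
  ∂[1,2,3] = [2,3] − [1,3] + [1,2],
  ∂[2,4,6] = [4,6] − [2,6] + [2,4].
The resulting 12×8 matrix has rank 7, and its Smith normal form has invariant factors (1,1,1,1,1,1,1).

Now H_k = ker ∂_k / im ∂_{k+1}, so:

  H_0: rank C_0 − rank ∂_1 = 6 − 5 = 1, and the invariant factors of ∂_1 are all 1, so H_0 = Z.
  H_1: rank ker ∂_1 − rank ∂_2 = (12 − 5) − 7 = 0, and the invariant factors of ∂_2 are all 1, so H_1 = 0.
  H_2: rank ker ∂_2 − rank ∂_3 = (8 − 7) − 0 = 1, and there is no ∂_3, so H_2 = Z.

Hence the Betti numbers are b_0 = 1, b_1 = 0, b_2 = 1.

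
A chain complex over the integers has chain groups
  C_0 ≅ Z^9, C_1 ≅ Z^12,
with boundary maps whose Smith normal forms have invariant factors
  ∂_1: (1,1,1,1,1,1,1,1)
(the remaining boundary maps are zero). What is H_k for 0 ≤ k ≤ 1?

H_0: b_0 = 9 − 0 − 8 = 1; torsion from ∂_1 factors > 1: none. So H_0 ≅ Z.
H_1: b_1 = 12 − 8 − 0 = 4; torsion from ∂_2 factors > 1: none. So H_1 ≅ Z^4.

H_0 ≅ Z,  H_1 ≅ Z^4.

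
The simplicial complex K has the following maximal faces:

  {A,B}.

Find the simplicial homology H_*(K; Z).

H_0 ≅ Z,  H_1 = 0.

Order the vertices as A < B. Listing each simplex with vertices in this order, K has dimension 1 with simplices:

  0-simplices (2): A, B
  1-simplices (1): AB

Hence C_0 ≅ Z^2, C_1 ≅ Z^1.

Boundary ∂_1: C_1 → C_0 is given by ∂[p,q] = [q] − [p].
As a 2×1 matrix over Z this has rank 1, with invariant factors (1).

Computing H_k = (kernel of ∂_k) / (image of ∂_{k+1}):

  H_0: rank C_0 − rank ∂_1 = 2 − 1 = 1, and the invariant factors of ∂_1 are all 1, so H_0 ≅ Z.
  H_1: rank ker ∂_1 − rank ∂_2 = (1 − 1) − 0 = 0, and there is no ∂_2, so H_1 ≅ 0.

As a check, the Euler characteristic is 2 − 1 = 1, which agrees with 1 − 0 = 1.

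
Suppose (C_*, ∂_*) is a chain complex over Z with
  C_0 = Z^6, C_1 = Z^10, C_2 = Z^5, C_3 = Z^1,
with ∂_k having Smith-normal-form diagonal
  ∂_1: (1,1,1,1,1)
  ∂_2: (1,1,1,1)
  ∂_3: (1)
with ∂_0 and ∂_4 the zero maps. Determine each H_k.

H_0: b_0 = 6 − 0 − 5 = 1; torsion from ∂_1 factors > 1: none. So H_0 = Z.
H_1: b_1 = 10 − 5 − 4 = 1; torsion from ∂_2 factors > 1: none. So H_1 = Z.
H_2: b_2 = 5 − 4 − 1 = 0; torsion from ∂_3 factors > 1: none. So H_2 = 0.
H_3: b_3 = 1 − 1 − 0 = 0; torsion from ∂_4 factors > 1: none. So H_3 = 0.

H_0 = Z,  H_1 = Z,  H_2 = 0,  H_3 = 0.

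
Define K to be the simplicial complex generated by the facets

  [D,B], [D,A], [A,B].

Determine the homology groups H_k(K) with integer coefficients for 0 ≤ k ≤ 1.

Take the total order A < B < D on the vertex set. Then K (dimension 1) consists of the simplices:

  0-simplices (3): A, B, D
  1-simplices (3): AB, AD, BD

so the chain groups are C_0 ≅ Z^3, C_1 ≅ Z^3.

Boundary ∂_1: C_1 → C_0 is given by ∂[p,q] = [q] − [p]. For instance
  ∂BD = D − B.
As a 3×3 matrix over Z this has rank 2, with invariant factors (1,1).

From H_k ≅ ker(∂_k) / im(∂_{k+1}) we obtain:

  H_0: rank C_0 − rank ∂_1 = 3 − 2 = 1, and the invariant factors of ∂_1 are all 1, so H_0 ≅ Z.
  H_1: rank ker ∂_1 − rank ∂_2 = (3 − 2) − 0 = 1, and there is no ∂_2, so H_1 ≅ Z.

(K is a triangulation of the circle S^1.)

H_0 = Z,  H_1 = Z.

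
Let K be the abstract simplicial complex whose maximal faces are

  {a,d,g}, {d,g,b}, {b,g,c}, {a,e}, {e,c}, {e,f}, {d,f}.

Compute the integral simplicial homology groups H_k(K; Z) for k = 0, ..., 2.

H_0 ≅ Z,  H_1 ≅ Z^2,  H_2 = 0.

Fix the vertex order a < b < c < d < e < f < g and write every simplex with vertices in increasing order. Then dim K = 2 and the simplices of K are:

  0-simplices (7): a, b, c, d, e, f, g
  1-simplices (11): ad, ae, ag, bc, bd, bg, ce, cg, df, dg, ef
  2-simplices (3): adg, bcg, bdg

Hence C_0 ≅ Z^7, C_1 ≅ Z^11, C_2 ≅ Z^3.

Boundary ∂_1: C_1 → C_0 sends each edge [p,q] (with p < q) to q − p.
The 7×11 boundary matrix has rank 6 and Smith normal form diag(1,1,1,1,1,1).

The boundary map ∂_2: C_2 → C_1 acts by ∂[p,q,r] = [q,r] − [p,r] + [p,q]. For instance
  ∂bdg = dg − bg + bd,
  ∂bcg = cg − bg + bc.
The 11×3 boundary matrix has rank 3 and Smith normal form diag(1,1,1).

From H_k ≅ ker(∂_k) / im(∂_{k+1}) we obtain:

  H_0: rank C_0 − rank ∂_1 = 7 − 6 = 1, and the invariant factors of ∂_1 are all 1, so H_0 = Z.
  H_1: rank ker ∂_1 − rank ∂_2 = (11 − 6) − 3 = 2, and the invariant factors of ∂_2 are all 1, so H_1 = Z^2.
  H_2: rank ker ∂_2 − rank ∂_3 = (3 − 3) − 0 = 0, and there is no ∂_3, so H_2 = 0.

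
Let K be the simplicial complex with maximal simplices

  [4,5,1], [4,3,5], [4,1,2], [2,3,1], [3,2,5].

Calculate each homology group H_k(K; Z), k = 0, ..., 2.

Fix the vertex order 1 < 2 < 3 < 4 < 5 and write every simplex with vertices in increasing order. Then dim K = 2 and the simplices of K are:

  0-simplices (5): [1], [2], [3], [4], [5]
  1-simplices (10): [1,2], [1,3], [1,4], [1,5], [2,3], [2,4], [2,5], [3,4], [3,5], [4,5]
  2-simplices (5): [1,2,3], [1,2,4], [1,4,5], [2,3,5], [3,4,5]

so the chain groups are C_0 ≅ Z^5, C_1 ≅ Z^10, C_2 ≅ Z^5.

∂_1: C_1 → C_0 sends each edge [p,q] (with p < q) to q − p. For instance
  ∂[2,3] = [3] − [2].
The resulting 5×10 matrix has rank 4, and its Smith normal form has invariant factors (1,1,1,1).

Boundary ∂_2: C_2 → C_1 sends each 2-simplex [p,q,r] to [q,r] − [p,r] + [p,q]. For instance
  ∂[1,2,4] = [2,4] − [1,4] + [1,2],
  ∂[2,3,5] = [3,5] − [2,5] + [2,3].
The resulting 10×5 matrix has rank 5, and its Smith normal form has invariant factors (1,1,1,1,1).

From H_k ≅ ker(∂_k) / im(∂_{k+1}) we obtain:

  H_0: rank C_0 − rank ∂_1 = 5 − 4 = 1, and the invariant factors of ∂_1 are all 1, so H_0 ≅ Z.
  H_1: rank ker ∂_1 − rank ∂_2 = (10 − 4) − 5 = 1, and the invariant factors of ∂_2 are all 1, so H_1 ≅ Z.
  H_2: rank ker ∂_2 − rank ∂_3 = (5 − 5) − 0 = 0, and there is no ∂_3, so H_2 ≅ 0.

H_0 ≅ Z,  H_1 ≅ Z,  H_2 = 0.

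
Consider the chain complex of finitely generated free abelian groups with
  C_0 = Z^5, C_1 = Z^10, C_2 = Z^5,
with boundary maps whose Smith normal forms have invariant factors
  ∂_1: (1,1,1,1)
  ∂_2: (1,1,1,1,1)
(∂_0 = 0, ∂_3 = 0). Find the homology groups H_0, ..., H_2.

H_0: b_0 = 5 − 0 − 4 = 1; torsion from ∂_1 factors > 1: none. So H_0 ≅ Z.
H_1: b_1 = 10 − 4 − 5 = 1; torsion from ∂_2 factors > 1: none. So H_1 ≅ Z.
H_2: b_2 = 5 − 5 − 0 = 0; torsion from ∂_3 factors > 1: none. So H_2 ≅ 0.

H_0 ≅ Z,  H_1 ≅ Z,  H_2 = 0.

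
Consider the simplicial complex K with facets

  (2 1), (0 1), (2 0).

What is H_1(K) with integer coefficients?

H_1 = Z.

We work with the vertex ordering 0 < 1 < 2. The simplices of K, each written with vertices in increasing order, are:

  0-simplices (3): [0], [1], [2]
  1-simplices (3): [0,1], [0,2], [1,2]

giving chain groups C_0 ≅ Z^3, C_1 ≅ Z^3.

Boundary ∂_1: C_1 → C_0 sends each edge [p,q] (with p < q) to q − p. For instance
  ∂[0,2] = [2] − [0].
This gives a 3×3 integer matrix of rank 2; reducing to Smith normal form yields diagonal entries (1,1).

From H_k ≅ ker(∂_k) / im(∂_{k+1}) we obtain:

  H_1: rank ker ∂_1 − rank ∂_2 = (3 − 2) − 0 = 1, and there is no ∂_2, so H_1 ≅ Z.

(K is a triangulation of the circle S^1.)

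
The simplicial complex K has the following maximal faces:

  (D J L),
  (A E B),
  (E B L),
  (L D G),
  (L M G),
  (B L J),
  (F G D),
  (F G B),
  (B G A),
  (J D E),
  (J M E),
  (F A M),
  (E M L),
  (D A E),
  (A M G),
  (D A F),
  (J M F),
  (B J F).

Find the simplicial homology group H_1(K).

We work with the vertex ordering A < B < D < E < F < G < J < L < M. The simplices of K, each written with vertices in increasing order, are:

  0-simplices (9): A, B, D, E, F, G, J, L, M
  1-simplices (27): AB, AD, AE, AF, AG, AM, BE, BF, BG, BJ, BL, DE, DF, DG, DJ, DL, EJ, EL, EM, FG, FJ, FM, GL, GM, JL, JM, LM
  2-simplices (18): ABE, ABG, ADE, ADF, AFM, AGM, BEL, BFG, BFJ, BJL, DEJ, DFG, DGL, DJL, EJM, ELM, FJM, GLM

so the chain groups are C_0 ≅ Z^9, C_1 ≅ Z^27, C_2 ≅ Z^18.

Boundary ∂_1: C_1 → C_0 sends each edge [p,q] (with p < q) to q − p.
As a 9×27 matrix over Z this has rank 8, with invariant factors (1,1,1,1,1,1,1,1).

The boundary map ∂_2: C_2 → C_1 acts by ∂[p,q,r] = [q,r] − [p,r] + [p,q]. For instance
  ∂DGL = GL − DL + DG,
  ∂DEJ = EJ − DJ + DE.
The resulting 27×18 matrix has rank 18, and its Smith normal form has invariant factors (1,1,1,1,1,1,1,1,1,1,1,1,1,1,1,1,1,2).

Now H_k = ker ∂_k / im ∂_{k+1}, so:

  H_1: rank ker ∂_1 − rank ∂_2 = (27 − 8) − 18 = 1, and ∂_2 has invariant factor 2 > 1, so H_1 = Z × Z/2.

H_1 = Z × Z/2.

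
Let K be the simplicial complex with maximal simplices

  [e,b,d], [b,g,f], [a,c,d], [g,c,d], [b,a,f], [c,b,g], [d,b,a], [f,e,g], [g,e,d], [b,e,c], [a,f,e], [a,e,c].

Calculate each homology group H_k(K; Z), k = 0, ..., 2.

We work with the vertex ordering a < b < c < d < e < f < g. The simplices of K, each written with vertices in increasing order, are:

  0-simplices (7): a, b, c, d, e, f, g
  1-simplices (18): ab, ac, ad, ae, af, bc, bd, be, bf, bg, cd, ce, cg, de, dg, ef, eg, fg
  2-simplices (12): abd, abf, acd, ace, aef, bce, bcg, bde, bfg, cdg, deg, efg

giving chain groups C_0 ≅ Z^7, C_1 ≅ Z^18, C_2 ≅ Z^12.

The boundary map ∂_1: C_1 → C_0 sends each edge [p,q] (with p < q) to q − p. For instance
  ∂cg = g − c.
As a 7×18 matrix over Z this has rank 6, with invariant factors (1,1,1,1,1,1).

The boundary map ∂_2: C_2 → C_1 maps a triangle to the signed sum of its edges. For instance
  ∂efg = fg − eg + ef,
  ∂abf = bf − af + ab.
The resulting 18×12 matrix has rank 12, and its Smith normal form has invariant factors (1,1,1,1,1,1,1,1,1,1,1,2).

From H_k ≅ ker(∂_k) / im(∂_{k+1}) we obtain:

  H_0: rank C_0 − rank ∂_1 = 7 − 6 = 1, and the invariant factors of ∂_1 are all 1, so H_0 ≅ Z.
  H_1: rank ker ∂_1 − rank ∂_2 = (18 − 6) − 12 = 0, and ∂_2 has invariant factor 2 > 1, so H_1 ≅ Z/2.
  H_2: rank ker ∂_2 − rank ∂_3 = (12 − 12) − 0 = 0, and there is no ∂_3, so H_2 ≅ 0.

As a check, the Euler characteristic is 7 − 18 + 12 = 1, which agrees with 1 − 0 + 0 = 1.

H_0 = Z,  H_1 = Z/2,  H_2 = 0.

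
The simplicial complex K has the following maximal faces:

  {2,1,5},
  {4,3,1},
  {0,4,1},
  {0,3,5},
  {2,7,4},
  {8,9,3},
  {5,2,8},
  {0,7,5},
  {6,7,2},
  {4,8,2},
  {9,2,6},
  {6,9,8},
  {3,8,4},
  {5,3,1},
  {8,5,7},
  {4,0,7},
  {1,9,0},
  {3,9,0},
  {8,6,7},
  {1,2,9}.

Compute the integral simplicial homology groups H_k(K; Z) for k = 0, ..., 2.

H_0 = Z,  H_1 = Z ⊕ Z/2,  H_2 = 0.

Order the vertices as 0 < 1 < 2 < 3 < 4 < 5 < 6 < 7 < 8 < 9. Listing each simplex with vertices in this order, K has dimension 2 with simplices:

  0-simplices (10): [0], [1], [2], [3], [4], [5], [6], [7], [8], [9]
  1-simplices (30): (30 of them)
  2-simplices (20): (20 of them)

Hence C_0 ≅ Z^10, C_1 ≅ Z^30, C_2 ≅ Z^20.

Boundary ∂_1: C_1 → C_0 is given by ∂[p,q] = [q] − [p].
As a 10×30 matrix over Z this has rank 9, with invariant factors (1,1,1,1,1,1,1,1,1).

The boundary map ∂_2: C_2 → C_1 acts by ∂[p,q,r] = [q,r] − [p,r] + [p,q]. For instance
  ∂[0,1,4] = [1,4] − [0,4] + [0,1],
  ∂[2,6,9] = [6,9] − [2,9] + [2,6].
This gives a 30×20 integer matrix of rank 20; reducing to Smith normal form yields diagonal entries (1,1,1,1,1,1,1,1,1,1,1,1,1,1,1,1,1,1,1,2).

Reading off H_k = ker ∂_k / im ∂_{k+1}:

  H_0: rank C_0 − rank ∂_1 = 10 − 9 = 1, and the invariant factors of ∂_1 are all 1, so H_0 ≅ Z.
  H_1: rank ker ∂_1 − rank ∂_2 = (30 − 9) − 20 = 1, and ∂_2 has invariant factor 2 > 1, so H_1 ≅ Z ⊕ Z/2.
  H_2: rank ker ∂_2 − rank ∂_3 = (20 − 20) − 0 = 0, and there is no ∂_3, so H_2 ≅ 0.

As a check, the Euler characteristic is 10 − 30 + 20 = 0, which agrees with 1 − 1 + 0 = 0.
(K is a triangulation of the Klein bottle.)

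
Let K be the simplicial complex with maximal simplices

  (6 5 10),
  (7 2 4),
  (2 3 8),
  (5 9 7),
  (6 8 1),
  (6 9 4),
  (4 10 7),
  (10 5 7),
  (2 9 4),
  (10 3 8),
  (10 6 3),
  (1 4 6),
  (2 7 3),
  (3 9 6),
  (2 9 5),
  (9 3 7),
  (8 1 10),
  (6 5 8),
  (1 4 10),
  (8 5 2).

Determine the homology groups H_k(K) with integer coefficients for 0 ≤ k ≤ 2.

Fix the vertex order 1 < 2 < 3 < 4 < 5 < 6 < 7 < 8 < 9 < 10 and write every simplex with vertices in increasing order. Then dim K = 2 and the simplices of K are:

  0-simplices (10): [1], [2], [3], [4], [5], [6], [7], [8], [9], [10]
  1-simplices (30): (30 of them)
  2-simplices (20): (20 of them)

so the chain groups are C_0 ≅ Z^10, C_1 ≅ Z^30, C_2 ≅ Z^20.

∂_1: C_1 → C_0 maps an edge to its endpoints' difference, ∂[p,q] = q − p. For instance
  ∂[4,10] = [10] − [4].
The 10×30 boundary matrix has rank 9 and Smith normal form diag(1,1,1,1,1,1,1,1,1).

∂_2: C_2 → C_1 maps a triangle to the signed sum of its edges. For instance
  ∂[4,6,9] = [6,9] − [4,9] + [4,6],
  ∂[3,6,9] = [6,9] − [3,9] + [3,6].
The 30×20 boundary matrix has rank 20 and Smith normal form diag(1,1,1,1,1,1,1,1,1,1,1,1,1,1,1,1,1,1,1,2).

Computing H_k = (kernel of ∂_k) / (image of ∂_{k+1}):

  H_0: rank C_0 − rank ∂_1 = 10 − 9 = 1, and the invariant factors of ∂_1 are all 1, so H_0 ≅ Z.
  H_1: rank ker ∂_1 − rank ∂_2 = (30 − 9) − 20 = 1, and ∂_2 has invariant factor 2 > 1, so H_1 ≅ Z ⊕ Z/2.
  H_2: rank ker ∂_2 − rank ∂_3 = (20 − 20) − 0 = 0, and there is no ∂_3, so H_2 ≅ 0.

H_0 = Z,  H_1 = Z ⊕ Z/2,  H_2 = 0.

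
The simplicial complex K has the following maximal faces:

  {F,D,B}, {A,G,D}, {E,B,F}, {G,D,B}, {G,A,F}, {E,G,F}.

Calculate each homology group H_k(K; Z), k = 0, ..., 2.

We work with the vertex ordering A < B < D < E < F < G. The simplices of K, each written with vertices in increasing order, are:

  0-simplices (6): A, B, D, E, F, G
  1-simplices (12): AD, AF, AG, BD, BE, BF, BG, DF, DG, EF, EG, FG
  2-simplices (6): ADG, AFG, BDF, BDG, BEF, EFG

so the chain groups are C_0 ≅ Z^6, C_1 ≅ Z^12, C_2 ≅ Z^6.

Boundary ∂_1: C_1 → C_0 maps an edge to its endpoints' difference, ∂[p,q] = q − p.
The 6×12 boundary matrix has rank 5 and Smith normal form diag(1,1,1,1,1).

The boundary map ∂_2: C_2 → C_1 acts by ∂[p,q,r] = [q,r] − [p,r] + [p,q]. For instance
  ∂EFG = FG − EG + EF,
  ∂BDF = DF − BF + BD.
The resulting 12×6 matrix has rank 6, and its Smith normal form has invariant factors (1,1,1,1,1,1).

Now H_k = ker ∂_k / im ∂_{k+1}, so:

  H_0: rank C_0 − rank ∂_1 = 6 − 5 = 1, and the invariant factors of ∂_1 are all 1, so H_0 ≅ Z.
  H_1: rank ker ∂_1 − rank ∂_2 = (12 − 5) − 6 = 1, and the invariant factors of ∂_2 are all 1, so H_1 ≅ Z.
  H_2: rank ker ∂_2 − rank ∂_3 = (6 − 6) − 0 = 0, and there is no ∂_3, so H_2 ≅ 0.

H_0 = Z,  H_1 = Z,  H_2 = 0.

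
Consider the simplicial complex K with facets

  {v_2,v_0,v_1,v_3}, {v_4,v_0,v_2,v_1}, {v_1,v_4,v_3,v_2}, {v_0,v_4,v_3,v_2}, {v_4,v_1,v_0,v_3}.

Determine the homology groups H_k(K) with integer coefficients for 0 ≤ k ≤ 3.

H_0 ≅ Z,  H_1 = 0,  H_2 = 0,  H_3 ≅ Z.

Fix the vertex order v_0 < v_1 < v_2 < v_3 < v_4 and write every simplex with vertices in increasing order. Then dim K = 3 and the simplices of K are:

  0-simplices (5): [v_0], [v_1], [v_2], [v_3], [v_4]
  1-simplices (10): [v_0,v_1], [v_0,v_2], [v_0,v_3], [v_0,v_4], [v_1,v_2], [v_1,v_3], [v_1,v_4], [v_2,v_3], [v_2,v_4], [v_3,v_4]
  2-simplices (10): [v_0,v_1,v_2], [v_0,v_1,v_3], [v_0,v_1,v_4], [v_0,v_2,v_3], [v_0,v_2,v_4], [v_0,v_3,v_4], [v_1,v_2,v_3], [v_1,v_2,v_4], [v_1,v_3,v_4], [v_2,v_3,v_4]
  3-simplices (5): [v_0,v_1,v_2,v_3], [v_0,v_1,v_2,v_4], [v_0,v_1,v_3,v_4], [v_0,v_2,v_3,v_4], [v_1,v_2,v_3,v_4]

giving chain groups C_0 ≅ Z^5, C_1 ≅ Z^10, C_2 ≅ Z^10, C_3 ≅ Z^5.

∂_1: C_1 → C_0 is given by ∂[p,q] = [q] − [p].
This gives a 5×10 integer matrix of rank 4; reducing to Smith normal form yields diagonal entries (1,1,1,1).

∂_2: C_2 → C_1 sends each 2-simplex [p,q,r] to [q,r] − [p,r] + [p,q]. For instance
  ∂[v_0,v_2,v_3] = [v_2,v_3] − [v_0,v_3] + [v_0,v_2],
  ∂[v_1,v_2,v_4] = [v_2,v_4] − [v_1,v_4] + [v_1,v_2].
This gives a 10×10 integer matrix of rank 6; reducing to Smith normal form yields diagonal entries (1,1,1,1,1,1).

∂_3: C_3 → C_2 sends each 3-simplex σ to the alternating sum Σ_i (−1)^i (σ with its i-th vertex removed). For instance
  ∂[v_0,v_1,v_2,v_3] = [v_1,v_2,v_3] − [v_0,v_2,v_3] + [v_0,v_1,v_3] − [v_0,v_1,v_2],
  ∂[v_0,v_2,v_3,v_4] = [v_2,v_3,v_4] − [v_0,v_3,v_4] + [v_0,v_2,v_4] − [v_0,v_2,v_3].
The resulting 10×5 matrix has rank 4, and its Smith normal form has invariant factors (1,1,1,1).

From H_k ≅ ker(∂_k) / im(∂_{k+1}) we obtain:

  H_0: rank C_0 − rank ∂_1 = 5 − 4 = 1, and the invariant factors of ∂_1 are all 1, so H_0 = Z.
  H_1: rank ker ∂_1 − rank ∂_2 = (10 − 4) − 6 = 0, and the invariant factors of ∂_2 are all 1, so H_1 = 0.
  H_2: rank ker ∂_2 − rank ∂_3 = (10 − 6) − 4 = 0, and the invariant factors of ∂_3 are all 1, so H_2 = 0.
  H_3: rank ker ∂_3 − rank ∂_4 = (5 − 4) − 0 = 1, and there is no ∂_4, so H_3 = Z.

As a check, the Euler characteristic is 5 − 10 + 10 − 5 = 0, which agrees with 1 − 0 + 0 − 1 = 0.
(K is a triangulation of the 3-sphere S^3.)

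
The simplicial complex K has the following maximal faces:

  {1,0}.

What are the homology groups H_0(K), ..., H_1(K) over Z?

Fix the vertex order 0 < 1 and write every simplex with vertices in increasing order. Then dim K = 1 and the simplices of K are:

  0-simplices (2): [0], [1]
  1-simplices (1): [0,1]

giving chain groups C_0 ≅ Z^2, C_1 ≅ Z^1.

∂_1: C_1 → C_0 is given by ∂[p,q] = [q] − [p].
As a 2×1 matrix over Z this has rank 1, with invariant factors (1).

Reading off H_k = ker ∂_k / im ∂_{k+1}:

  H_0: rank C_0 − rank ∂_1 = 2 − 1 = 1, and the invariant factors of ∂_1 are all 1, so H_0 ≅ Z.
  H_1: rank ker ∂_1 − rank ∂_2 = (1 − 1) − 0 = 0, and there is no ∂_2, so H_1 ≅ 0.

As a check, the Euler characteristic is 2 − 1 = 1, which agrees with 1 − 0 = 1.
(K is a triangulation of the 1-simplex.)

H_0 = Z,  H_1 = 0.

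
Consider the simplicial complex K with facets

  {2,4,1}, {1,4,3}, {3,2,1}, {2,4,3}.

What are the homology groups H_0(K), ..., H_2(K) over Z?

H_0 ≅ Z,  H_1 = 0,  H_2 ≅ Z.

Fix the vertex order 1 < 2 < 3 < 4 and write every simplex with vertices in increasing order. Then dim K = 2 and the simplices of K are:

  0-simplices (4): [1], [2], [3], [4]
  1-simplices (6): [1,2], [1,3], [1,4], [2,3], [2,4], [3,4]
  2-simplices (4): [1,2,3], [1,2,4], [1,3,4], [2,3,4]

giving chain groups C_0 ≅ Z^4, C_1 ≅ Z^6, C_2 ≅ Z^4.

Boundary ∂_1: C_1 → C_0 maps an edge to its endpoints' difference, ∂[p,q] = q − p. For instance
  ∂[2,3] = [3] − [2].
The resulting 4×6 matrix has rank 3, and its Smith normal form has invariant factors (1,1,1).

Boundary ∂_2: C_2 → C_1 maps a triangle to the signed sum of its edges. For instance
  ∂[1,2,3] = [2,3] − [1,3] + [1,2],
  ∂[1,3,4] = [3,4] − [1,4] + [1,3].
As a 6×4 matrix over Z this has rank 3, with invariant factors (1,1,1).

Now H_k = ker ∂_k / im ∂_{k+1}, so:

  H_0: rank C_0 − rank ∂_1 = 4 − 3 = 1, and the invariant factors of ∂_1 are all 1, so H_0 = Z.
  H_1: rank ker ∂_1 − rank ∂_2 = (6 − 3) − 3 = 0, and the invariant factors of ∂_2 are all 1, so H_1 = 0.
  H_2: rank ker ∂_2 − rank ∂_3 = (4 − 3) − 0 = 1, and there is no ∂_3, so H_2 = Z.

(K is a triangulation of the 2-sphere S^2.)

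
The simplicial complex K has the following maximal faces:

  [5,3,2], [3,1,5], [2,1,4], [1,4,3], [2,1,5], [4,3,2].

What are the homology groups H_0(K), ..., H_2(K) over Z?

H_0 ≅ Z,  H_1 = 0,  H_2 ≅ Z.

We work with the vertex ordering 1 < 2 < 3 < 4 < 5. The simplices of K, each written with vertices in increasing order, are:

  0-simplices (5): [1], [2], [3], [4], [5]
  1-simplices (9): [1,2], [1,3], [1,4], [1,5], [2,3], [2,4], [2,5], [3,4], [3,5]
  2-simplices (6): [1,2,4], [1,2,5], [1,3,4], [1,3,5], [2,3,4], [2,3,5]

Hence C_0 ≅ Z^5, C_1 ≅ Z^9, C_2 ≅ Z^6.

Boundary ∂_1: C_1 → C_0 maps an edge to its endpoints' difference, ∂[p,q] = q − p. For instance
  ∂[1,5] = [5] − [1].
As a 5×9 matrix over Z this has rank 4, with invariant factors (1,1,1,1).

∂_2: C_2 → C_1 maps a triangle to the signed sum of its edges. For instance
  ∂[2,3,5] = [3,5] − [2,5] + [2,3],
  ∂[1,3,5] = [3,5] − [1,5] + [1,3].
The 9×6 boundary matrix has rank 5 and Smith normal form diag(1,1,1,1,1).

From H_k ≅ ker(∂_k) / im(∂_{k+1}) we obtain:

  H_0: rank C_0 − rank ∂_1 = 5 − 4 = 1, and the invariant factors of ∂_1 are all 1, so H_0 ≅ Z.
  H_1: rank ker ∂_1 − rank ∂_2 = (9 − 4) − 5 = 0, and the invariant factors of ∂_2 are all 1, so H_1 ≅ 0.
  H_2: rank ker ∂_2 − rank ∂_3 = (6 − 5) − 0 = 1, and there is no ∂_3, so H_2 ≅ Z.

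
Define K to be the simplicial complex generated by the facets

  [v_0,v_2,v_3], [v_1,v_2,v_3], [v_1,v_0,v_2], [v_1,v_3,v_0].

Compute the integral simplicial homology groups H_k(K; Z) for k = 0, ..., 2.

Take the total order v_0 < v_1 < v_2 < v_3 on the vertex set. Then K (dimension 2) consists of the simplices:

  0-simplices (4): [v_0], [v_1], [v_2], [v_3]
  1-simplices (6): [v_0,v_1], [v_0,v_2], [v_0,v_3], [v_1,v_2], [v_1,v_3], [v_2,v_3]
  2-simplices (4): [v_0,v_1,v_2], [v_0,v_1,v_3], [v_0,v_2,v_3], [v_1,v_2,v_3]

so the chain groups are C_0 ≅ Z^4, C_1 ≅ Z^6, C_2 ≅ Z^4.

Boundary ∂_1: C_1 → C_0 is given by ∂[p,q] = [q] − [p].
As a 4×6 matrix over Z this has rank 3, with invariant factors (1,1,1).

Boundary ∂_2: C_2 → C_1 sends each 2-simplex [p,q,r] to [q,r] − [p,r] + [p,q]. For instance
  ∂[v_0,v_1,v_2] = [v_1,v_2] − [v_0,v_2] + [v_0,v_1],
  ∂[v_1,v_2,v_3] = [v_2,v_3] − [v_1,v_3] + [v_1,v_2].
This gives a 6×4 integer matrix of rank 3; reducing to Smith normal form yields diagonal entries (1,1,1).

Reading off H_k = ker ∂_k / im ∂_{k+1}:

  H_0: rank C_0 − rank ∂_1 = 4 − 3 = 1, and the invariant factors of ∂_1 are all 1, so H_0 ≅ Z.
  H_1: rank ker ∂_1 − rank ∂_2 = (6 − 3) − 3 = 0, and the invariant factors of ∂_2 are all 1, so H_1 ≅ 0.
  H_2: rank ker ∂_2 − rank ∂_3 = (4 − 3) − 0 = 1, and there is no ∂_3, so H_2 ≅ Z.

H_0 = Z,  H_1 = 0,  H_2 = Z.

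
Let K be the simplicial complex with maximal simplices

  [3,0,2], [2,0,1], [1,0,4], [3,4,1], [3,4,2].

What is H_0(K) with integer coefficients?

H_0 = Z.

Take the total order 0 < 1 < 2 < 3 < 4 on the vertex set. Then K (dimension 2) consists of the simplices:

  0-simplices (5): [0], [1], [2], [3], [4]
  1-simplices (10): [0,1], [0,2], [0,3], [0,4], [1,2], [1,3], [1,4], [2,3], [2,4], [3,4]
  2-simplices (5): [0,1,2], [0,1,4], [0,2,3], [1,3,4], [2,3,4]

so the chain groups are C_0 ≅ Z^5, C_1 ≅ Z^10, C_2 ≅ Z^5.

Boundary ∂_1: C_1 → C_0 is given by ∂[p,q] = [q] − [p]. For instance
  ∂[0,4] = [4] − [0].
The 5×10 boundary matrix has rank 4 and Smith normal form diag(1,1,1,1).

∂_2: C_2 → C_1 acts by ∂[p,q,r] = [q,r] − [p,r] + [p,q]. For instance
  ∂[0,2,3] = [2,3] − [0,3] + [0,2],
  ∂[2,3,4] = [3,4] − [2,4] + [2,3].
As a 10×5 matrix over Z this has rank 5, with invariant factors (1,1,1,1,1).

Reading off H_k = ker ∂_k / im ∂_{k+1}:

  H_0: rank C_0 − rank ∂_1 = 5 − 4 = 1, and the invariant factors of ∂_1 are all 1, so H_0 = Z.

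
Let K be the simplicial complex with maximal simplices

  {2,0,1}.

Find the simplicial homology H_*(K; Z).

H_0 ≅ Z,  H_1 = 0,  H_2 = 0.

Fix the vertex order 0 < 1 < 2 and write every simplex with vertices in increasing order. Then dim K = 2 and the simplices of K are:

  0-simplices (3): [0], [1], [2]
  1-simplices (3): [0,1], [0,2], [1,2]
  2-simplices (1): [0,1,2]

giving chain groups C_0 ≅ Z^3, C_1 ≅ Z^3, C_2 ≅ Z^1.

Boundary ∂_1: C_1 → C_0 sends each edge [p,q] (with p < q) to q − p.
The resulting 3×3 matrix has rank 2, and its Smith normal form has invariant factors (1,1).

∂_2: C_2 → C_1 acts by ∂[p,q,r] = [q,r] − [p,r] + [p,q]. For instance
  ∂[0,1,2] = [1,2] − [0,2] + [0,1].
The resulting 3×1 matrix has rank 1, and its Smith normal form has invariant factors (1).

From H_k ≅ ker(∂_k) / im(∂_{k+1}) we obtain:

  H_0: rank C_0 − rank ∂_1 = 3 − 2 = 1, and the invariant factors of ∂_1 are all 1, so H_0 ≅ Z.
  H_1: rank ker ∂_1 − rank ∂_2 = (3 − 2) − 1 = 0, and the invariant factors of ∂_2 are all 1, so H_1 ≅ 0.
  H_2: rank ker ∂_2 − rank ∂_3 = (1 − 1) − 0 = 0, and there is no ∂_3, so H_2 ≅ 0.

As a check, the Euler characteristic is 3 − 3 + 1 = 1, which agrees with 1 − 0 + 0 = 1.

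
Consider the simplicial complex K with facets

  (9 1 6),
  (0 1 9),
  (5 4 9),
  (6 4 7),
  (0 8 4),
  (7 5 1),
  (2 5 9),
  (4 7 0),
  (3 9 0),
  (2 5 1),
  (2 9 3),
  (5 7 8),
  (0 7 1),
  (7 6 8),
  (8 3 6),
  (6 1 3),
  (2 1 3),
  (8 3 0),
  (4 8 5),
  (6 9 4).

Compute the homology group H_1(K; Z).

H_1 ≅ Z ⊕ Z/2Z.

Fix the vertex order 0 < 1 < 2 < 3 < 4 < 5 < 6 < 7 < 8 < 9 and write every simplex with vertices in increasing order. Then dim K = 2 and the simplices of K are:

  0-simplices (10): [0], [1], [2], [3], [4], [5], [6], [7], [8], [9]
  1-simplices (30): (30 of them)
  2-simplices (20): (20 of them)

Hence C_0 ≅ Z^10, C_1 ≅ Z^30, C_2 ≅ Z^20.

The boundary map ∂_1: C_1 → C_0 is given by ∂[p,q] = [q] − [p].
This gives a 10×30 integer matrix of rank 9; reducing to Smith normal form yields diagonal entries (1,1,1,1,1,1,1,1,1).

The boundary map ∂_2: C_2 → C_1 sends each 2-simplex [p,q,r] to [q,r] − [p,r] + [p,q]. For instance
  ∂[0,4,8] = [4,8] − [0,8] + [0,4],
  ∂[0,1,9] = [1,9] − [0,9] + [0,1].
As a 30×20 matrix over Z this has rank 20, with invariant factors (1,1,1,1,1,1,1,1,1,1,1,1,1,1,1,1,1,1,1,2).

Computing H_k = (kernel of ∂_k) / (image of ∂_{k+1}):

  H_1: rank ker ∂_1 − rank ∂_2 = (30 − 9) − 20 = 1, and ∂_2 has invariant factor 2 > 1, so H_1 ≅ Z ⊕ Z/2Z.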